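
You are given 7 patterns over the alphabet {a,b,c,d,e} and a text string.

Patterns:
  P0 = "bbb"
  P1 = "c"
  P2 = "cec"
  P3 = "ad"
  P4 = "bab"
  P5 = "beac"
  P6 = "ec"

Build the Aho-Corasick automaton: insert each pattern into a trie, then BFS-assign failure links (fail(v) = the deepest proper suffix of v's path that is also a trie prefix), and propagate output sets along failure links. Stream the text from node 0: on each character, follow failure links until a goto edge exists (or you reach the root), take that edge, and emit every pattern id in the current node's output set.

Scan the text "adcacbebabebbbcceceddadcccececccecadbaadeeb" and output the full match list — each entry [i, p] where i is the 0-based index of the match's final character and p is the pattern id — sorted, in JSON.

Construct AC machine:
Trie nodes:
  0='ε' goto a→7 b→1 c→4 e→14
  1='b' goto a→9 b→2 e→11
  2='bb' goto b→3
  3='bbb' goto ·  [P0 ends]
  4='c' goto e→5  [P1 ends]
  5='ce' goto c→6
  6='cec' goto ·  [P2 ends]
  7='a' goto d→8
  8='ad' goto ·  [P3 ends]
  9='ba' goto b→10
  10='bab' goto ·  [P4 ends]
  11='be' goto a→12
  12='bea' goto c→13
  13='beac' goto ·  [P5 ends]
  14='e' goto c→15
  15='ec' goto ·  [P6 ends]

BFS fail/out derivation:
  n1('b'): parent n0 fail=0; on 'b' 0 → fail=0;  out ∅∪∅=∅
  n4('c'): parent n0 fail=0; on 'c' 0 → fail=0;  out {1}∪∅={1}
  n7('a'): parent n0 fail=0; on 'a' 0 → fail=0;  out ∅∪∅=∅
  n14('e'): parent n0 fail=0; on 'e' 0 → fail=0;  out ∅∪∅=∅
  n2('bb'): parent n1 fail=0; on 'b' 0 → fail=1;  out ∅∪∅=∅
  n5('ce'): parent n4 fail=0; on 'e' 0 → fail=14;  out ∅∪∅=∅
  n8('ad'): parent n7 fail=0; on 'd' 0 → fail=0;  out {3}∪∅={3}
  n9('ba'): parent n1 fail=0; on 'a' 0 → fail=7;  out ∅∪∅=∅
  n11('be'): parent n1 fail=0; on 'e' 0 → fail=14;  out ∅∪∅=∅
  n15('ec'): parent n14 fail=0; on 'c' 0 → fail=4;  out {6}∪{1}={1,6}
  n3('bbb'): parent n2 fail=1; on 'b' 1 → fail=2;  out {0}∪∅={0}
  n6('cec'): parent n5 fail=14; on 'c' 14 → fail=15;  out {2}∪{1,6}={1,2,6}
  n10('bab'): parent n9 fail=7; on 'b' 7→0 → fail=1;  out {4}∪∅={4}
  n12('bea'): parent n11 fail=14; on 'a' 14→0 → fail=7;  out ∅∪∅=∅
  n13('beac'): parent n12 fail=7; on 'c' 7→0 → fail=4;  out {5}∪{1}={1,5}

Text stream:
pos 0 'a': at 7
pos 1 'd': at 8  emit P3@[0:1]
pos 2 'c': at 4 ·f  emit P1@[2:2]
pos 3 'a': at 7 ·f
pos 4 'c': at 4 ·f  emit P1@[4:4]
pos 5 'b': at 1 ·f
pos 6 'e': at 11
pos 7 'b': at 1 ·f
pos 8 'a': at 9
pos 9 'b': at 10  emit P4@[7:9]
pos 10 'e': at 11 ·f
pos 11 'b': at 1 ·f
pos 12 'b': at 2
pos 13 'b': at 3  emit P0@[11:13]
pos 14 'c': at 4 ·f  emit P1@[14:14]
pos 15 'c': at 4 ·f  emit P1@[15:15]
pos 16 'e': at 5
pos 17 'c': at 6  emit P1@[17:17],P2@[15:17],P6@[16:17]
pos 18 'e': at 5 ·f
pos 19 'd': at 0 ·f
pos 20 'd': at 0
pos 21 'a': at 7
pos 22 'd': at 8  emit P3@[21:22]
pos 23 'c': at 4 ·f  emit P1@[23:23]
pos 24 'c': at 4 ·f  emit P1@[24:24]
pos 25 'c': at 4 ·f  emit P1@[25:25]
pos 26 'e': at 5
pos 27 'c': at 6  emit P1@[27:27],P2@[25:27],P6@[26:27]
pos 28 'e': at 5 ·f
pos 29 'c': at 6  emit P1@[29:29],P2@[27:29],P6@[28:29]
pos 30 'c': at 4 ·f  emit P1@[30:30]
pos 31 'c': at 4 ·f  emit P1@[31:31]
pos 32 'e': at 5
pos 33 'c': at 6  emit P1@[33:33],P2@[31:33],P6@[32:33]
pos 34 'a': at 7 ·f
pos 35 'd': at 8  emit P3@[34:35]
pos 36 'b': at 1 ·f
pos 37 'a': at 9
pos 38 'a': at 7 ·f
pos 39 'd': at 8  emit P3@[38:39]
pos 40 'e': at 14 ·f
pos 41 'e': at 14 ·f
pos 42 'b': at 1 ·f

Matches: [[1,3],[2,1],[4,1],[9,4],[13,0],[14,1],[15,1],[17,1],[17,2],[17,6],[22,3],[23,1],[24,1],[25,1],[27,1],[27,2],[27,6],[29,1],[29,2],[29,6],[30,1],[31,1],[33,1],[33,2],[33,6],[35,3],[39,3]]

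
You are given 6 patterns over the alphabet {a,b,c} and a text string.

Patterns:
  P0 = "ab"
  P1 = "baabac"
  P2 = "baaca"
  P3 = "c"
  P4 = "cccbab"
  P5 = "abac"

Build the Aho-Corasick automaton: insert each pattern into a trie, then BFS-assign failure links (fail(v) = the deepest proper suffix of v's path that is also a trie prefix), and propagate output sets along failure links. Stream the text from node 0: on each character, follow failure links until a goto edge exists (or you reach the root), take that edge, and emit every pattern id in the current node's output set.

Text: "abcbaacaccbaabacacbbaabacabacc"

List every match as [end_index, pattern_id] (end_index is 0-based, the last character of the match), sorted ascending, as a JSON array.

Build:
Trie nodes:
  n0 'ε': a→1 b→3 c→11
  n1 'a': b→2
  n2 'ab': a→17  ←P0
  n3 'b': a→4
  n4 'ba': a→5
  n5 'baa': b→6 c→9
  n6 'baab': a→7
  n7 'baaba': c→8
  n8 'baabac': ·  ←P1
  n9 'baac': a→10
  n10 'baaca': ·  ←P2
  n11 'c': c→12  ←P3
  n12 'cc': c→13
  n13 'ccc': b→14
  n14 'cccb': a→15
  n15 'cccba': b→16
  n16 'cccbab': ·  ←P4
  n17 'aba': c→18
  n18 'abac': ·  ←P5

BFS fail/out derivation:
  n1('a'): parent n0 fail=0; on 'a' 0 → fail=0;  out ∅∪∅=∅
  n3('b'): parent n0 fail=0; on 'b' 0 → fail=0;  out ∅∪∅=∅
  n11('c'): parent n0 fail=0; on 'c' 0 → fail=0;  out {3}∪∅={3}
  n2('ab'): parent n1 fail=0; on 'b' 0 → fail=3;  out {0}∪∅={0}
  n4('ba'): parent n3 fail=0; on 'a' 0 → fail=1;  out ∅∪∅=∅
  n12('cc'): parent n11 fail=0; on 'c' 0 → fail=11;  out ∅∪{3}={3}
  n5('baa'): parent n4 fail=1; on 'a' 1→0 → fail=1;  out ∅∪∅=∅
  n13('ccc'): parent n12 fail=11; on 'c' 11 → fail=12;  out ∅∪{3}={3}
  n17('aba'): parent n2 fail=3; on 'a' 3 → fail=4;  out ∅∪∅=∅
  n6('baab'): parent n5 fail=1; on 'b' 1 → fail=2;  out ∅∪{0}={0}
  n9('baac'): parent n5 fail=1; on 'c' 1→0 → fail=11;  out ∅∪{3}={3}
  n14('cccb'): parent n13 fail=12; on 'b' 12→11→0 → fail=3;  out ∅∪∅=∅
  n18('abac'): parent n17 fail=4; on 'c' 4→1→0 → fail=11;  out {5}∪{3}={3,5}
  n7('baaba'): parent n6 fail=2; on 'a' 2 → fail=17;  out ∅∪∅=∅
  n10('baaca'): parent n9 fail=11; on 'a' 11→0 → fail=1;  out {2}∪∅={2}
  n15('cccba'): parent n14 fail=3; on 'a' 3 → fail=4;  out ∅∪∅=∅
  n8('baabac'): parent n7 fail=17; on 'c' 17 → fail=18;  out {1}∪{3,5}={1,3,5}
  n16('cccbab'): parent n15 fail=4; on 'b' 4→1 → fail=2;  out {4}∪{0}={0,4}

Scan:
i=0 'a': node 0→1
i=1 'b': node 1→2  ** P0@[0:1]
i=2 'c': node 2→11 (fail-walked)  ** P3@[2:2]
i=3 'b': node 11→3 (fail-walked)
i=4 'a': node 3→4
i=5 'a': node 4→5
i=6 'c': node 5→9  ** P3@[6:6]
i=7 'a': node 9→10  ** P2@[3:7]
i=8 'c': node 10→11 (fail-walked)  ** P3@[8:8]
i=9 'c': node 11→12  ** P3@[9:9]
i=10 'b': node 12→3 (fail-walked)
i=11 'a': node 3→4
i=12 'a': node 4→5
i=13 'b': node 5→6  ** P0@[12:13]
i=14 'a': node 6→7
i=15 'c': node 7→8  ** P1@[10:15],P3@[15:15],P5@[12:15]
i=16 'a': node 8→1 (fail-walked)
i=17 'c': node 1→11 (fail-walked)  ** P3@[17:17]
i=18 'b': node 11→3 (fail-walked)
i=19 'b': node 3→3 (fail-walked)
i=20 'a': node 3→4
i=21 'a': node 4→5
i=22 'b': node 5→6  ** P0@[21:22]
i=23 'a': node 6→7
i=24 'c': node 7→8  ** P1@[19:24],P3@[24:24],P5@[21:24]
i=25 'a': node 8→1 (fail-walked)
i=26 'b': node 1→2  ** P0@[25:26]
i=27 'a': node 2→17
i=28 'c': node 17→18  ** P3@[28:28],P5@[25:28]
i=29 'c': node 18→12 (fail-walked)  ** P3@[29:29]

Matches: [[1,0],[2,3],[6,3],[7,2],[8,3],[9,3],[13,0],[15,1],[15,3],[15,5],[17,3],[22,0],[24,1],[24,3],[24,5],[26,0],[28,3],[28,5],[29,3]]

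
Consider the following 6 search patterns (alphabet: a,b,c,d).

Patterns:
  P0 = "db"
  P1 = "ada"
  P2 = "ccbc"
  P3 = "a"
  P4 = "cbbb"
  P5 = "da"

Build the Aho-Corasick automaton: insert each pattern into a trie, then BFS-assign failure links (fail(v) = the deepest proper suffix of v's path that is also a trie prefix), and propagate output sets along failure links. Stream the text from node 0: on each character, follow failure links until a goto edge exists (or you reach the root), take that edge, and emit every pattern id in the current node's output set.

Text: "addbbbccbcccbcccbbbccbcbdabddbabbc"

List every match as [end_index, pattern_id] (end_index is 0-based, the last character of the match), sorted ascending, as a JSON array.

Construct AC machine:
Trie nodes:
  0='ε' goto a→3 c→6 d→1
  1='d' goto a→13 b→2
  2='db' goto ·  [P0 ends]
  3='a' goto d→4  [P3 ends]
  4='ad' goto a→5
  5='ada' goto ·  [P1 ends]
  6='c' goto b→10 c→7
  7='cc' goto b→8
  8='ccb' goto c→9
  9='ccbc' goto ·  [P2 ends]
  10='cb' goto b→11
  11='cbb' goto b→12
  12='cbbb' goto ·  [P4 ends]
  13='da' goto ·  [P5 ends]

Failure links (BFS by depth):
  fail(1) 'd': from fail(0)=0 chase 'd': 0 ⇒ 0;  out=∅∪out(0)=∅
  fail(3) 'a': from fail(0)=0 chase 'a': 0 ⇒ 0;  out={3}∪out(0)={3}
  fail(6) 'c': from fail(0)=0 chase 'c': 0 ⇒ 0;  out=∅∪out(0)=∅
  fail(2) 'db': from fail(1)=0 chase 'b': 0 ⇒ 0;  out={0}∪out(0)={0}
  fail(4) 'ad': from fail(3)=0 chase 'd': 0 ⇒ 1;  out=∅∪out(1)=∅
  fail(7) 'cc': from fail(6)=0 chase 'c': 0 ⇒ 6;  out=∅∪out(6)=∅
  fail(10) 'cb': from fail(6)=0 chase 'b': 0 ⇒ 0;  out=∅∪out(0)=∅
  fail(13) 'da': from fail(1)=0 chase 'a': 0 ⇒ 3;  out={5}∪out(3)={3,5}
  fail(5) 'ada': from fail(4)=1 chase 'a': 1 ⇒ 13;  out={1}∪out(13)={1,3,5}
  fail(8) 'ccb': from fail(7)=6 chase 'b': 6 ⇒ 10;  out=∅∪out(10)=∅
  fail(11) 'cbb': from fail(10)=0 chase 'b': 0 ⇒ 0;  out=∅∪out(0)=∅
  fail(9) 'ccbc': from fail(8)=10 chase 'c': 10→0 ⇒ 6;  out={2}∪out(6)={2}
  fail(12) 'cbbb': from fail(11)=0 chase 'b': 0 ⇒ 0;  out={4}∪out(0)={4}

Text stream:
i=0 'a': node 0→3  → match P3@[0:0]
i=1 'd': node 3→4
i=2 'd': node 4→1 (fail-walked)
i=3 'b': node 1→2  → match P0@[2:3]
i=4 'b': node 2→0 (fail-walked)
i=5 'b': node 0→0
i=6 'c': node 0→6
i=7 'c': node 6→7
i=8 'b': node 7→8
i=9 'c': node 8→9  → match P2@[6:9]
i=10 'c': node 9→7 (fail-walked)
i=11 'c': node 7→7 (fail-walked)
i=12 'b': node 7→8
i=13 'c': node 8→9  → match P2@[10:13]
i=14 'c': node 9→7 (fail-walked)
i=15 'c': node 7→7 (fail-walked)
i=16 'b': node 7→8
i=17 'b': node 8→11 (fail-walked)
i=18 'b': node 11→12  → match P4@[15:18]
i=19 'c': node 12→6 (fail-walked)
i=20 'c': node 6→7
i=21 'b': node 7→8
i=22 'c': node 8→9  → match P2@[19:22]
i=23 'b': node 9→10 (fail-walked)
i=24 'd': node 10→1 (fail-walked)
i=25 'a': node 1→13  → match P3@[25:25],P5@[24:25]
i=26 'b': node 13→0 (fail-walked)
i=27 'd': node 0→1
i=28 'd': node 1→1 (fail-walked)
i=29 'b': node 1→2  → match P0@[28:29]
i=30 'a': node 2→3 (fail-walked)  → match P3@[30:30]
i=31 'b': node 3→0 (fail-walked)
i=32 'b': node 0→0
i=33 'c': node 0→6

Result: [[0,3],[3,0],[9,2],[13,2],[18,4],[22,2],[25,3],[25,5],[29,0],[30,3]]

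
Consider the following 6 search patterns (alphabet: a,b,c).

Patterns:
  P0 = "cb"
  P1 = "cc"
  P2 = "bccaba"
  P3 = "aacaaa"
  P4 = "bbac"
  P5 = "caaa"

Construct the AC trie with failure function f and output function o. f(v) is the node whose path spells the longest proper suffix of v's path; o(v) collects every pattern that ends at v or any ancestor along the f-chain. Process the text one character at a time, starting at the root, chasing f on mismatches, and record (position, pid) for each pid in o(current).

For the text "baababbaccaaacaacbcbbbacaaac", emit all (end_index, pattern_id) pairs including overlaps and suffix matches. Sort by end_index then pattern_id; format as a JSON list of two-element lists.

Construct AC machine:
Trie nodes:
  0='ε' goto a→10 b→4 c→1
  1='c' goto a→19 b→2 c→3
  2='cb' goto ·  ←P0
  3='cc' goto ·  ←P1
  4='b' goto b→16 c→5
  5='bc' goto c→6
  6='bcc' goto a→7
  7='bcca' goto b→8
  8='bccab' goto a→9
  9='bccaba' goto ·  ←P2
  10='a' goto a→11
  11='aa' goto c→12
  12='aac' goto a→13
  13='aaca' goto a→14
  14='aacaa' goto a→15
  15='aacaaa' goto ·  ←P3
  16='bb' goto a→17
  17='bba' goto c→18
  18='bbac' goto ·  ←P4
  19='ca' goto a→20
  20='caa' goto a→21
  21='caaa' goto ·  ←P5

Failure links (BFS by depth):
  n1('c'): parent n0 fail=0; on 'c' 0 → fail=0;  out ∅∪∅=∅
  n4('b'): parent n0 fail=0; on 'b' 0 → fail=0;  out ∅∪∅=∅
  n10('a'): parent n0 fail=0; on 'a' 0 → fail=0;  out ∅∪∅=∅
  n2('cb'): parent n1 fail=0; on 'b' 0 → fail=4;  out {0}∪∅={0}
  n3('cc'): parent n1 fail=0; on 'c' 0 → fail=1;  out {1}∪∅={1}
  n5('bc'): parent n4 fail=0; on 'c' 0 → fail=1;  out ∅∪∅=∅
  n11('aa'): parent n10 fail=0; on 'a' 0 → fail=10;  out ∅∪∅=∅
  n16('bb'): parent n4 fail=0; on 'b' 0 → fail=4;  out ∅∪∅=∅
  n19('ca'): parent n1 fail=0; on 'a' 0 → fail=10;  out ∅∪∅=∅
  n6('bcc'): parent n5 fail=1; on 'c' 1 → fail=3;  out ∅∪{1}={1}
  n12('aac'): parent n11 fail=10; on 'c' 10→0 → fail=1;  out ∅∪∅=∅
  n17('bba'): parent n16 fail=4; on 'a' 4→0 → fail=10;  out ∅∪∅=∅
  n20('caa'): parent n19 fail=10; on 'a' 10 → fail=11;  out ∅∪∅=∅
  n7('bcca'): parent n6 fail=3; on 'a' 3→1 → fail=19;  out ∅∪∅=∅
  n13('aaca'): parent n12 fail=1; on 'a' 1 → fail=19;  out ∅∪∅=∅
  n18('bbac'): parent n17 fail=10; on 'c' 10→0 → fail=1;  out {4}∪∅={4}
  n21('caaa'): parent n20 fail=11; on 'a' 11→10 → fail=11;  out {5}∪∅={5}
  n8('bccab'): parent n7 fail=19; on 'b' 19→10→0 → fail=4;  out ∅∪∅=∅
  n14('aacaa'): parent n13 fail=19; on 'a' 19 → fail=20;  out ∅∪∅=∅
  n9('bccaba'): parent n8 fail=4; on 'a' 4→0 → fail=10;  out {2}∪∅={2}
  n15('aacaaa'): parent n14 fail=20; on 'a' 20 → fail=21;  out {3}∪{5}={3,5}

Run:
i=0 'b': node 0→4
i=1 'a': node 4→10 (fail-walked)
i=2 'a': node 10→11
i=3 'b': node 11→4 (fail-walked)
i=4 'a': node 4→10 (fail-walked)
i=5 'b': node 10→4 (fail-walked)
i=6 'b': node 4→16
i=7 'a': node 16→17
i=8 'c': node 17→18  ** P4@[5:8]
i=9 'c': node 18→3 (fail-walked)  ** P1@[8:9]
i=10 'a': node 3→19 (fail-walked)
i=11 'a': node 19→20
i=12 'a': node 20→21  ** P5@[9:12]
i=13 'c': node 21→12 (fail-walked)
i=14 'a': node 12→13
i=15 'a': node 13→14
i=16 'c': node 14→12 (fail-walked)
i=17 'b': node 12→2 (fail-walked)  ** P0@[16:17]
i=18 'c': node 2→5 (fail-walked)
i=19 'b': node 5→2 (fail-walked)  ** P0@[18:19]
i=20 'b': node 2→16 (fail-walked)
i=21 'b': node 16→16 (fail-walked)
i=22 'a': node 16→17
i=23 'c': node 17→18  ** P4@[20:23]
i=24 'a': node 18→19 (fail-walked)
i=25 'a': node 19→20
i=26 'a': node 20→21  ** P5@[23:26]
i=27 'c': node 21→12 (fail-walked)

Matches: [[8,4],[9,1],[12,5],[17,0],[19,0],[23,4],[26,5]]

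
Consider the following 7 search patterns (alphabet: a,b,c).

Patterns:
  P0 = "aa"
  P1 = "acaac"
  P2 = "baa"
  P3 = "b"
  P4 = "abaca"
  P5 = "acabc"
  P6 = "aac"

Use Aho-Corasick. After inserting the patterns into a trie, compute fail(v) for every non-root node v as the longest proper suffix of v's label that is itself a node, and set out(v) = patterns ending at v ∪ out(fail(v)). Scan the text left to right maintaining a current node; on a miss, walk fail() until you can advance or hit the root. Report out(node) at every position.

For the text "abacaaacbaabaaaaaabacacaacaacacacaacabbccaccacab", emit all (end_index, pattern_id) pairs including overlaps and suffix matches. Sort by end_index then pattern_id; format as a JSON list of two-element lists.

Construct AC machine:
Trie (insert patterns):
  n0 'ε': a→1 b→7
  n1 'a': a→2 b→10 c→3
  n2 'aa': c→16  ←P0
  n3 'ac': a→4
  n4 'aca': a→5 b→14
  n5 'acaa': c→6
  n6 'acaac': ·  ←P1
  n7 'b': a→8  ←P3
  n8 'ba': a→9
  n9 'baa': ·  ←P2
  n10 'ab': a→11
  n11 'aba': c→12
  n12 'abac': a→13
  n13 'abaca': ·  ←P4
  n14 'acab': c→15
  n15 'acabc': ·  ←P5
  n16 'aac': ·  ←P6

BFS fail/out derivation:
  fail(1) 'a': from fail(0)=0 chase 'a': 0 ⇒ 0;  out=∅∪out(0)=∅
  fail(7) 'b': from fail(0)=0 chase 'b': 0 ⇒ 0;  out={3}∪out(0)={3}
  fail(2) 'aa': from fail(1)=0 chase 'a': 0 ⇒ 1;  out={0}∪out(1)={0}
  fail(3) 'ac': from fail(1)=0 chase 'c': 0 ⇒ 0;  out=∅∪out(0)=∅
  fail(8) 'ba': from fail(7)=0 chase 'a': 0 ⇒ 1;  out=∅∪out(1)=∅
  fail(10) 'ab': from fail(1)=0 chase 'b': 0 ⇒ 7;  out=∅∪out(7)={3}
  fail(4) 'aca': from fail(3)=0 chase 'a': 0 ⇒ 1;  out=∅∪out(1)=∅
  fail(9) 'baa': from fail(8)=1 chase 'a': 1 ⇒ 2;  out={2}∪out(2)={0,2}
  fail(11) 'aba': from fail(10)=7 chase 'a': 7 ⇒ 8;  out=∅∪out(8)=∅
  fail(16) 'aac': from fail(2)=1 chase 'c': 1 ⇒ 3;  out={6}∪out(3)={6}
  fail(5) 'acaa': from fail(4)=1 chase 'a': 1 ⇒ 2;  out=∅∪out(2)={0}
  fail(12) 'abac': from fail(11)=8 chase 'c': 8→1 ⇒ 3;  out=∅∪out(3)=∅
  fail(14) 'acab': from fail(4)=1 chase 'b': 1 ⇒ 10;  out=∅∪out(10)={3}
  fail(6) 'acaac': from fail(5)=2 chase 'c': 2 ⇒ 16;  out={1}∪out(16)={1,6}
  fail(13) 'abaca': from fail(12)=3 chase 'a': 3 ⇒ 4;  out={4}∪out(4)={4}
  fail(15) 'acabc': from fail(14)=10 chase 'c': 10→7→0 ⇒ 0;  out={5}∪out(0)={5}

Run:
i=0 'a': node 0→1
i=1 'b': node 1→10  → match P3@[1:1]
i=2 'a': node 10→11
i=3 'c': node 11→12
i=4 'a': node 12→13  → match P4@[0:4]
i=5 'a': node 13→5 ·f  → match P0@[4:5]
i=6 'a': node 5→2 ·f  → match P0@[5:6]
i=7 'c': node 2→16  → match P6@[5:7]
i=8 'b': node 16→7 ·f  → match P3@[8:8]
i=9 'a': node 7→8
i=10 'a': node 8→9  → match P0@[9:10],P2@[8:10]
i=11 'b': node 9→10 ·f  → match P3@[11:11]
i=12 'a': node 10→11
i=13 'a': node 11→9 ·f  → match P0@[12:13],P2@[11:13]
i=14 'a': node 9→2 ·f  → match P0@[13:14]
i=15 'a': node 2→2 ·f  → match P0@[14:15]
i=16 'a': node 2→2 ·f  → match P0@[15:16]
i=17 'a': node 2→2 ·f  → match P0@[16:17]
i=18 'b': node 2→10 ·f  → match P3@[18:18]
i=19 'a': node 10→11
i=20 'c': node 11→12
i=21 'a': node 12→13  → match P4@[17:21]
i=22 'c': node 13→3 ·f
i=23 'a': node 3→4
i=24 'a': node 4→5  → match P0@[23:24]
i=25 'c': node 5→6  → match P1@[21:25],P6@[23:25]
i=26 'a': node 6→4 ·f
i=27 'a': node 4→5  → match P0@[26:27]
i=28 'c': node 5→6  → match P1@[24:28],P6@[26:28]
i=29 'a': node 6→4 ·f
i=30 'c': node 4→3 ·f
i=31 'a': node 3→4
i=32 'c': node 4→3 ·f
i=33 'a': node 3→4
i=34 'a': node 4→5  → match P0@[33:34]
i=35 'c': node 5→6  → match P1@[31:35],P6@[33:35]
i=36 'a': node 6→4 ·f
i=37 'b': node 4→14  → match P3@[37:37]
i=38 'b': node 14→7 ·f  → match P3@[38:38]
i=39 'c': node 7→0 ·f
i=40 'c': node 0→0
i=41 'a': node 0→1
i=42 'c': node 1→3
i=43 'c': node 3→0 ·f
i=44 'a': node 0→1
i=45 'c': node 1→3
i=46 'a': node 3→4
i=47 'b': node 4→14  → match P3@[47:47]

Result: [[1,3],[4,4],[5,0],[6,0],[7,6],[8,3],[10,0],[10,2],[11,3],[13,0],[13,2],[14,0],[15,0],[16,0],[17,0],[18,3],[21,4],[24,0],[25,1],[25,6],[27,0],[28,1],[28,6],[34,0],[35,1],[35,6],[37,3],[38,3],[47,3]]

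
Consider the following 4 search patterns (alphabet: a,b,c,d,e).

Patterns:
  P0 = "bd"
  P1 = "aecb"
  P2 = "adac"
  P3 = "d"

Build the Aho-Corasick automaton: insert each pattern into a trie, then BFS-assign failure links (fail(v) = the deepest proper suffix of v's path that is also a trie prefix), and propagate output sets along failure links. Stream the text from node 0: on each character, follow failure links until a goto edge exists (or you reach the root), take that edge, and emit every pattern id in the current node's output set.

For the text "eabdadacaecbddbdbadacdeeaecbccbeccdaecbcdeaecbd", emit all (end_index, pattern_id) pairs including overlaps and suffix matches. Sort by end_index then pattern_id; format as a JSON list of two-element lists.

Construct AC machine:
Trie nodes:
  0='ε' goto a→3 b→1 d→10
  1='b' goto d→2
  2='bd' goto ·  [P0 ends]
  3='a' goto d→7 e→4
  4='ae' goto c→5
  5='aec' goto b→6
  6='aecb' goto ·  [P1 ends]
  7='ad' goto a→8
  8='ada' goto c→9
  9='adac' goto ·  [P2 ends]
  10='d' goto ·  [P3 ends]

Failure links (BFS by depth):
  n1('b'): parent n0 fail=0; on 'b' 0 → fail=0;  out ∅∪∅=∅
  n3('a'): parent n0 fail=0; on 'a' 0 → fail=0;  out ∅∪∅=∅
  n10('d'): parent n0 fail=0; on 'd' 0 → fail=0;  out {3}∪∅={3}
  n2('bd'): parent n1 fail=0; on 'd' 0 → fail=10;  out {0}∪{3}={0,3}
  n4('ae'): parent n3 fail=0; on 'e' 0 → fail=0;  out ∅∪∅=∅
  n7('ad'): parent n3 fail=0; on 'd' 0 → fail=10;  out ∅∪{3}={3}
  n5('aec'): parent n4 fail=0; on 'c' 0 → fail=0;  out ∅∪∅=∅
  n8('ada'): parent n7 fail=10; on 'a' 10→0 → fail=3;  out ∅∪∅=∅
  n6('aecb'): parent n5 fail=0; on 'b' 0 → fail=1;  out {1}∪∅={1}
  n9('adac'): parent n8 fail=3; on 'c' 3→0 → fail=0;  out {2}∪∅={2}

Scan:
pos 0 'e': at 0
pos 1 'a': at 3
pos 2 'b': at 1 (fail-walked)
pos 3 'd': at 2  ** P0@[2:3],P3@[3:3]
pos 4 'a': at 3 (fail-walked)
pos 5 'd': at 7  ** P3@[5:5]
pos 6 'a': at 8
pos 7 'c': at 9  ** P2@[4:7]
pos 8 'a': at 3 (fail-walked)
pos 9 'e': at 4
pos 10 'c': at 5
pos 11 'b': at 6  ** P1@[8:11]
pos 12 'd': at 2 (fail-walked)  ** P0@[11:12],P3@[12:12]
pos 13 'd': at 10 (fail-walked)  ** P3@[13:13]
pos 14 'b': at 1 (fail-walked)
pos 15 'd': at 2  ** P0@[14:15],P3@[15:15]
pos 16 'b': at 1 (fail-walked)
pos 17 'a': at 3 (fail-walked)
pos 18 'd': at 7  ** P3@[18:18]
pos 19 'a': at 8
pos 20 'c': at 9  ** P2@[17:20]
pos 21 'd': at 10 (fail-walked)  ** P3@[21:21]
pos 22 'e': at 0 (fail-walked)
pos 23 'e': at 0
pos 24 'a': at 3
pos 25 'e': at 4
pos 26 'c': at 5
pos 27 'b': at 6  ** P1@[24:27]
pos 28 'c': at 0 (fail-walked)
pos 29 'c': at 0
pos 30 'b': at 1
pos 31 'e': at 0 (fail-walked)
pos 32 'c': at 0
pos 33 'c': at 0
pos 34 'd': at 10  ** P3@[34:34]
pos 35 'a': at 3 (fail-walked)
pos 36 'e': at 4
pos 37 'c': at 5
pos 38 'b': at 6  ** P1@[35:38]
pos 39 'c': at 0 (fail-walked)
pos 40 'd': at 10  ** P3@[40:40]
pos 41 'e': at 0 (fail-walked)
pos 42 'a': at 3
pos 43 'e': at 4
pos 44 'c': at 5
pos 45 'b': at 6  ** P1@[42:45]
pos 46 'd': at 2 (fail-walked)  ** P0@[45:46],P3@[46:46]

All matches (sorted): [[3,0],[3,3],[5,3],[7,2],[11,1],[12,0],[12,3],[13,3],[15,0],[15,3],[18,3],[20,2],[21,3],[27,1],[34,3],[38,1],[40,3],[45,1],[46,0],[46,3]]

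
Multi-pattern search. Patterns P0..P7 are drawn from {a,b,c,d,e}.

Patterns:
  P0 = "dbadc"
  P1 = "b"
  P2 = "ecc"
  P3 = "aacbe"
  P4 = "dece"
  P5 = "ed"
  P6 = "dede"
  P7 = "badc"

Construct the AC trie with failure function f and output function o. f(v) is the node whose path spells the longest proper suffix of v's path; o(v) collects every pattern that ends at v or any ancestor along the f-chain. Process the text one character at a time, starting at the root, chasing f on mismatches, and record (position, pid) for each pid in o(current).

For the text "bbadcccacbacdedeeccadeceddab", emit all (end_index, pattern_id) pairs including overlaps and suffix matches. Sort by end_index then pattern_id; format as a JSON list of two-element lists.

Construct AC machine:
Trie nodes:
  n0 'ε': a→10 b→6 d→1 e→7
  n1 'd': b→2 e→15
  n2 'db': a→3
  n3 'dba': d→4
  n4 'dbad': c→5
  n5 'dbadc': ·  ←P0
  n6 'b': a→21  ←P1
  n7 'e': c→8 d→18
  n8 'ec': c→9
  n9 'ecc': ·  ←P2
  n10 'a': a→11
  n11 'aa': c→12
  n12 'aac': b→13
  n13 'aacb': e→14
  n14 'aacbe': ·  ←P3
  n15 'de': c→16 d→19
  n16 'dec': e→17
  n17 'dece': ·  ←P4
  n18 'ed': ·  ←P5
  n19 'ded': e→20
  n20 'dede': ·  ←P6
  n21 'ba': d→22
  n22 'bad': c→23
  n23 'badc': ·  ←P7

BFS fail/out derivation:
  n1('d'): parent n0 fail=0; on 'd' 0 → fail=0;  out ∅∪∅=∅
  n6('b'): parent n0 fail=0; on 'b' 0 → fail=0;  out {1}∪∅={1}
  n7('e'): parent n0 fail=0; on 'e' 0 → fail=0;  out ∅∪∅=∅
  n10('a'): parent n0 fail=0; on 'a' 0 → fail=0;  out ∅∪∅=∅
  n2('db'): parent n1 fail=0; on 'b' 0 → fail=6;  out ∅∪{1}={1}
  n8('ec'): parent n7 fail=0; on 'c' 0 → fail=0;  out ∅∪∅=∅
  n11('aa'): parent n10 fail=0; on 'a' 0 → fail=10;  out ∅∪∅=∅
  n15('de'): parent n1 fail=0; on 'e' 0 → fail=7;  out ∅∪∅=∅
  n18('ed'): parent n7 fail=0; on 'd' 0 → fail=1;  out {5}∪∅={5}
  n21('ba'): parent n6 fail=0; on 'a' 0 → fail=10;  out ∅∪∅=∅
  n3('dba'): parent n2 fail=6; on 'a' 6 → fail=21;  out ∅∪∅=∅
  n9('ecc'): parent n8 fail=0; on 'c' 0 → fail=0;  out {2}∪∅={2}
  n12('aac'): parent n11 fail=10; on 'c' 10→0 → fail=0;  out ∅∪∅=∅
  n16('dec'): parent n15 fail=7; on 'c' 7 → fail=8;  out ∅∪∅=∅
  n19('ded'): parent n15 fail=7; on 'd' 7 → fail=18;  out ∅∪{5}={5}
  n22('bad'): parent n21 fail=10; on 'd' 10→0 → fail=1;  out ∅∪∅=∅
  n4('dbad'): parent n3 fail=21; on 'd' 21 → fail=22;  out ∅∪∅=∅
  n13('aacb'): parent n12 fail=0; on 'b' 0 → fail=6;  out ∅∪{1}={1}
  n17('dece'): parent n16 fail=8; on 'e' 8→0 → fail=7;  out {4}∪∅={4}
  n20('dede'): parent n19 fail=18; on 'e' 18→1 → fail=15;  out {6}∪∅={6}
  n23('badc'): parent n22 fail=1; on 'c' 1→0 → fail=0;  out {7}∪∅={7}
  n5('dbadc'): parent n4 fail=22; on 'c' 22 → fail=23;  out {0}∪{7}={0,7}
  n14('aacbe'): parent n13 fail=6; on 'e' 6→0 → fail=7;  out {3}∪∅={3}

Scan:
i=0 'b': node 0→6  emit P1@[0:0]
i=1 'b': node 6→6 ·f  emit P1@[1:1]
i=2 'a': node 6→21
i=3 'd': node 21→22
i=4 'c': node 22→23  emit P7@[1:4]
i=5 'c': node 23→0 ·f
i=6 'c': node 0→0
i=7 'a': node 0→10
i=8 'c': node 10→0 ·f
i=9 'b': node 0→6  emit P1@[9:9]
i=10 'a': node 6→21
i=11 'c': node 21→0 ·f
i=12 'd': node 0→1
i=13 'e': node 1→15
i=14 'd': node 15→19  emit P5@[13:14]
i=15 'e': node 19→20  emit P6@[12:15]
i=16 'e': node 20→7 ·f
i=17 'c': node 7→8
i=18 'c': node 8→9  emit P2@[16:18]
i=19 'a': node 9→10 ·f
i=20 'd': node 10→1 ·f
i=21 'e': node 1→15
i=22 'c': node 15→16
i=23 'e': node 16→17  emit P4@[20:23]
i=24 'd': node 17→18 ·f  emit P5@[23:24]
i=25 'd': node 18→1 ·f
i=26 'a': node 1→10 ·f
i=27 'b': node 10→6 ·f  emit P1@[27:27]

Result: [[0,1],[1,1],[4,7],[9,1],[14,5],[15,6],[18,2],[23,4],[24,5],[27,1]]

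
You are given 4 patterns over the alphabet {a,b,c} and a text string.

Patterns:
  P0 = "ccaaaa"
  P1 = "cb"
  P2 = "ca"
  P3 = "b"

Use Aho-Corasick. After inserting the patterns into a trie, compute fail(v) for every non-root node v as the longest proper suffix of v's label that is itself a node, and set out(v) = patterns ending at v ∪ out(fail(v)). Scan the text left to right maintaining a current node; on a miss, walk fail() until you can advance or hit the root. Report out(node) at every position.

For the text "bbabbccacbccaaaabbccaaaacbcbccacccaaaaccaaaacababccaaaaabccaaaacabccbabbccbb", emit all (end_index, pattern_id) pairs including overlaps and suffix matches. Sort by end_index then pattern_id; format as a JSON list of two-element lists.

Build automaton:
Trie (insert patterns):
  n0 'ε': b→9 c→1
  n1 'c': a→8 b→7 c→2
  n2 'cc': a→3
  n3 'cca': a→4
  n4 'ccaa': a→5
  n5 'ccaaa': a→6
  n6 'ccaaaa': ·  ←P0
  n7 'cb': ·  ←P1
  n8 'ca': ·  ←P2
  n9 'b': ·  ←P3

BFS fail/out derivation:
  n1('c'): parent n0 fail=0; on 'c' 0 → fail=0;  out ∅∪∅=∅
  n9('b'): parent n0 fail=0; on 'b' 0 → fail=0;  out {3}∪∅={3}
  n2('cc'): parent n1 fail=0; on 'c' 0 → fail=1;  out ∅∪∅=∅
  n7('cb'): parent n1 fail=0; on 'b' 0 → fail=9;  out {1}∪{3}={1,3}
  n8('ca'): parent n1 fail=0; on 'a' 0 → fail=0;  out {2}∪∅={2}
  n3('cca'): parent n2 fail=1; on 'a' 1 → fail=8;  out ∅∪{2}={2}
  n4('ccaa'): parent n3 fail=8; on 'a' 8→0 → fail=0;  out ∅∪∅=∅
  n5('ccaaa'): parent n4 fail=0; on 'a' 0 → fail=0;  out ∅∪∅=∅
  n6('ccaaaa'): parent n5 fail=0; on 'a' 0 → fail=0;  out {0}∪∅={0}

Run:
i=0 'b': node 0→9  emit P3@[0:0]
i=1 'b': node 9→9 ·f  emit P3@[1:1]
i=2 'a': node 9→0 ·f
i=3 'b': node 0→9  emit P3@[3:3]
i=4 'b': node 9→9 ·f  emit P3@[4:4]
i=5 'c': node 9→1 ·f
i=6 'c': node 1→2
i=7 'a': node 2→3  emit P2@[6:7]
i=8 'c': node 3→1 ·f
i=9 'b': node 1→7  emit P1@[8:9],P3@[9:9]
i=10 'c': node 7→1 ·f
i=11 'c': node 1→2
i=12 'a': node 2→3  emit P2@[11:12]
i=13 'a': node 3→4
i=14 'a': node 4→5
i=15 'a': node 5→6  emit P0@[10:15]
i=16 'b': node 6→9 ·f  emit P3@[16:16]
i=17 'b': node 9→9 ·f  emit P3@[17:17]
i=18 'c': node 9→1 ·f
i=19 'c': node 1→2
i=20 'a': node 2→3  emit P2@[19:20]
i=21 'a': node 3→4
i=22 'a': node 4→5
i=23 'a': node 5→6  emit P0@[18:23]
i=24 'c': node 6→1 ·f
i=25 'b': node 1→7  emit P1@[24:25],P3@[25:25]
i=26 'c': node 7→1 ·f
i=27 'b': node 1→7  emit P1@[26:27],P3@[27:27]
i=28 'c': node 7→1 ·f
i=29 'c': node 1→2
i=30 'a': node 2→3  emit P2@[29:30]
i=31 'c': node 3→1 ·f
i=32 'c': node 1→2
i=33 'c': node 2→2 ·f
i=34 'a': node 2→3  emit P2@[33:34]
i=35 'a': node 3→4
i=36 'a': node 4→5
i=37 'a': node 5→6  emit P0@[32:37]
i=38 'c': node 6→1 ·f
i=39 'c': node 1→2
i=40 'a': node 2→3  emit P2@[39:40]
i=41 'a': node 3→4
i=42 'a': node 4→5
i=43 'a': node 5→6  emit P0@[38:43]
i=44 'c': node 6→1 ·f
i=45 'a': node 1→8  emit P2@[44:45]
i=46 'b': node 8→9 ·f  emit P3@[46:46]
i=47 'a': node 9→0 ·f
i=48 'b': node 0→9  emit P3@[48:48]
i=49 'c': node 9→1 ·f
i=50 'c': node 1→2
i=51 'a': node 2→3  emit P2@[50:51]
i=52 'a': node 3→4
i=53 'a': node 4→5
i=54 'a': node 5→6  emit P0@[49:54]
i=55 'a': node 6→0 ·f
i=56 'b': node 0→9  emit P3@[56:56]
i=57 'c': node 9→1 ·f
i=58 'c': node 1→2
i=59 'a': node 2→3  emit P2@[58:59]
i=60 'a': node 3→4
i=61 'a': node 4→5
i=62 'a': node 5→6  emit P0@[57:62]
i=63 'c': node 6→1 ·f
i=64 'a': node 1→8  emit P2@[63:64]
i=65 'b': node 8→9 ·f  emit P3@[65:65]
i=66 'c': node 9→1 ·f
i=67 'c': node 1→2
i=68 'b': node 2→7 ·f  emit P1@[67:68],P3@[68:68]
i=69 'a': node 7→0 ·f
i=70 'b': node 0→9  emit P3@[70:70]
i=71 'b': node 9→9 ·f  emit P3@[71:71]
i=72 'c': node 9→1 ·f
i=73 'c': node 1→2
i=74 'b': node 2→7 ·f  emit P1@[73:74],P3@[74:74]
i=75 'b': node 7→9 ·f  emit P3@[75:75]

Matches: [[0,3],[1,3],[3,3],[4,3],[7,2],[9,1],[9,3],[12,2],[15,0],[16,3],[17,3],[20,2],[23,0],[25,1],[25,3],[27,1],[27,3],[30,2],[34,2],[37,0],[40,2],[43,0],[45,2],[46,3],[48,3],[51,2],[54,0],[56,3],[59,2],[62,0],[64,2],[65,3],[68,1],[68,3],[70,3],[71,3],[74,1],[74,3],[75,3]]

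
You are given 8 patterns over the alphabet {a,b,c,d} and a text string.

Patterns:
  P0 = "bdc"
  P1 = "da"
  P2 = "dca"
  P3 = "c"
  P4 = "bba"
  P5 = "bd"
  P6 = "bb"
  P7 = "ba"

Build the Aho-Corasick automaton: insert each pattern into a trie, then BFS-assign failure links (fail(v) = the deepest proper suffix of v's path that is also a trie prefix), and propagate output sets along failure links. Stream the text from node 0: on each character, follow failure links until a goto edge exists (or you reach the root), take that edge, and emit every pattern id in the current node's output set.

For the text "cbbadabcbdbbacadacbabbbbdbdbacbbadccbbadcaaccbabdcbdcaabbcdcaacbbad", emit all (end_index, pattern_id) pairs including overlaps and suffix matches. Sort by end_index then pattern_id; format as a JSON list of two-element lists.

Construct AC machine:
Trie nodes:
  0='ε' goto b→1 c→8 d→4
  1='b' goto a→11 b→9 d→2
  2='bd' goto c→3  ←P5
  3='bdc' goto ·  ←P0
  4='d' goto a→5 c→6
  5='da' goto ·  ←P1
  6='dc' goto a→7
  7='dca' goto ·  ←P2
  8='c' goto ·  ←P3
  9='bb' goto a→10  ←P6
  10='bba' goto ·  ←P4
  11='ba' goto ·  ←P7

BFS fail/out derivation:
  fail(1) 'b': from fail(0)=0 chase 'b': 0 ⇒ 0;  out=∅∪out(0)=∅
  fail(4) 'd': from fail(0)=0 chase 'd': 0 ⇒ 0;  out=∅∪out(0)=∅
  fail(8) 'c': from fail(0)=0 chase 'c': 0 ⇒ 0;  out={3}∪out(0)={3}
  fail(2) 'bd': from fail(1)=0 chase 'd': 0 ⇒ 4;  out={5}∪out(4)={5}
  fail(5) 'da': from fail(4)=0 chase 'a': 0 ⇒ 0;  out={1}∪out(0)={1}
  fail(6) 'dc': from fail(4)=0 chase 'c': 0 ⇒ 8;  out=∅∪out(8)={3}
  fail(9) 'bb': from fail(1)=0 chase 'b': 0 ⇒ 1;  out={6}∪out(1)={6}
  fail(11) 'ba': from fail(1)=0 chase 'a': 0 ⇒ 0;  out={7}∪out(0)={7}
  fail(3) 'bdc': from fail(2)=4 chase 'c': 4 ⇒ 6;  out={0}∪out(6)={0,3}
  fail(7) 'dca': from fail(6)=8 chase 'a': 8→0 ⇒ 0;  out={2}∪out(0)={2}
  fail(10) 'bba': from fail(9)=1 chase 'a': 1 ⇒ 11;  out={4}∪out(11)={4,7}

Scan:
i=0 'c': node 0→8  ** P3@[0:0]
i=1 'b': node 8→1 ·f
i=2 'b': node 1→9  ** P6@[1:2]
i=3 'a': node 9→10  ** P4@[1:3],P7@[2:3]
i=4 'd': node 10→4 ·f
i=5 'a': node 4→5  ** P1@[4:5]
i=6 'b': node 5→1 ·f
i=7 'c': node 1→8 ·f  ** P3@[7:7]
i=8 'b': node 8→1 ·f
i=9 'd': node 1→2  ** P5@[8:9]
i=10 'b': node 2→1 ·f
i=11 'b': node 1→9  ** P6@[10:11]
i=12 'a': node 9→10  ** P4@[10:12],P7@[11:12]
i=13 'c': node 10→8 ·f  ** P3@[13:13]
i=14 'a': node 8→0 ·f
i=15 'd': node 0→4
i=16 'a': node 4→5  ** P1@[15:16]
i=17 'c': node 5→8 ·f  ** P3@[17:17]
i=18 'b': node 8→1 ·f
i=19 'a': node 1→11  ** P7@[18:19]
i=20 'b': node 11→1 ·f
i=21 'b': node 1→9  ** P6@[20:21]
i=22 'b': node 9→9 ·f  ** P6@[21:22]
i=23 'b': node 9→9 ·f  ** P6@[22:23]
i=24 'd': node 9→2 ·f  ** P5@[23:24]
i=25 'b': node 2→1 ·f
i=26 'd': node 1→2  ** P5@[25:26]
i=27 'b': node 2→1 ·f
i=28 'a': node 1→11  ** P7@[27:28]
i=29 'c': node 11→8 ·f  ** P3@[29:29]
i=30 'b': node 8→1 ·f
i=31 'b': node 1→9  ** P6@[30:31]
i=32 'a': node 9→10  ** P4@[30:32],P7@[31:32]
i=33 'd': node 10→4 ·f
i=34 'c': node 4→6  ** P3@[34:34]
i=35 'c': node 6→8 ·f  ** P3@[35:35]
i=36 'b': node 8→1 ·f
i=37 'b': node 1→9  ** P6@[36:37]
i=38 'a': node 9→10  ** P4@[36:38],P7@[37:38]
i=39 'd': node 10→4 ·f
i=40 'c': node 4→6  ** P3@[40:40]
i=41 'a': node 6→7  ** P2@[39:41]
i=42 'a': node 7→0 ·f
i=43 'c': node 0→8  ** P3@[43:43]
i=44 'c': node 8→8 ·f  ** P3@[44:44]
i=45 'b': node 8→1 ·f
i=46 'a': node 1→11  ** P7@[45:46]
i=47 'b': node 11→1 ·f
i=48 'd': node 1→2  ** P5@[47:48]
i=49 'c': node 2→3  ** P0@[47:49],P3@[49:49]
i=50 'b': node 3→1 ·f
i=51 'd': node 1→2  ** P5@[50:51]
i=52 'c': node 2→3  ** P0@[50:52],P3@[52:52]
i=53 'a': node 3→7 ·f  ** P2@[51:53]
i=54 'a': node 7→0 ·f
i=55 'b': node 0→1
i=56 'b': node 1→9  ** P6@[55:56]
i=57 'c': node 9→8 ·f  ** P3@[57:57]
i=58 'd': node 8→4 ·f
i=59 'c': node 4→6  ** P3@[59:59]
i=60 'a': node 6→7  ** P2@[58:60]
i=61 'a': node 7→0 ·f
i=62 'c': node 0→8  ** P3@[62:62]
i=63 'b': node 8→1 ·f
i=64 'b': node 1→9  ** P6@[63:64]
i=65 'a': node 9→10  ** P4@[63:65],P7@[64:65]
i=66 'd': node 10→4 ·f

Matches: [[0,3],[2,6],[3,4],[3,7],[5,1],[7,3],[9,5],[11,6],[12,4],[12,7],[13,3],[16,1],[17,3],[19,7],[21,6],[22,6],[23,6],[24,5],[26,5],[28,7],[29,3],[31,6],[32,4],[32,7],[34,3],[35,3],[37,6],[38,4],[38,7],[40,3],[41,2],[43,3],[44,3],[46,7],[48,5],[49,0],[49,3],[51,5],[52,0],[52,3],[53,2],[56,6],[57,3],[59,3],[60,2],[62,3],[64,6],[65,4],[65,7]]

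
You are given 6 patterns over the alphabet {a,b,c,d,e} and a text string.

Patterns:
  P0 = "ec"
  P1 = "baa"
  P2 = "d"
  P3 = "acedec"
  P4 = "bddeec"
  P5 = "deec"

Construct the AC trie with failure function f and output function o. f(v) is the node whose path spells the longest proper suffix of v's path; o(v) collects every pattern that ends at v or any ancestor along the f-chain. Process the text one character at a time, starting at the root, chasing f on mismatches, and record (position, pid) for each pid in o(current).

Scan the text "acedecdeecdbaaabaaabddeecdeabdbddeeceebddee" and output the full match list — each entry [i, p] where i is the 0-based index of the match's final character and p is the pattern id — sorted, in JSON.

Build automaton:
Trie (insert patterns):
  n0 'ε': a→7 b→3 d→6 e→1
  n1 'e': c→2
  n2 'ec': ·  ←P0
  n3 'b': a→4 d→13
  n4 'ba': a→5
  n5 'baa': ·  ←P1
  n6 'd': e→18  ←P2
  n7 'a': c→8
  n8 'ac': e→9
  n9 'ace': d→10
  n10 'aced': e→11
  n11 'acede': c→12
  n12 'acedec': ·  ←P3
  n13 'bd': d→14
  n14 'bdd': e→15
  n15 'bdde': e→16
  n16 'bddee': c→17
  n17 'bddeec': ·  ←P4
  n18 'de': e→19
  n19 'dee': c→20
  n20 'deec': ·  ←P5

Failure links (BFS by depth):
  fail(1) 'e': from fail(0)=0 chase 'e': 0 ⇒ 0;  out=∅∪out(0)=∅
  fail(3) 'b': from fail(0)=0 chase 'b': 0 ⇒ 0;  out=∅∪out(0)=∅
  fail(6) 'd': from fail(0)=0 chase 'd': 0 ⇒ 0;  out={2}∪out(0)={2}
  fail(7) 'a': from fail(0)=0 chase 'a': 0 ⇒ 0;  out=∅∪out(0)=∅
  fail(2) 'ec': from fail(1)=0 chase 'c': 0 ⇒ 0;  out={0}∪out(0)={0}
  fail(4) 'ba': from fail(3)=0 chase 'a': 0 ⇒ 7;  out=∅∪out(7)=∅
  fail(8) 'ac': from fail(7)=0 chase 'c': 0 ⇒ 0;  out=∅∪out(0)=∅
  fail(13) 'bd': from fail(3)=0 chase 'd': 0 ⇒ 6;  out=∅∪out(6)={2}
  fail(18) 'de': from fail(6)=0 chase 'e': 0 ⇒ 1;  out=∅∪out(1)=∅
  fail(5) 'baa': from fail(4)=7 chase 'a': 7→0 ⇒ 7;  out={1}∪out(7)={1}
  fail(9) 'ace': from fail(8)=0 chase 'e': 0 ⇒ 1;  out=∅∪out(1)=∅
  fail(14) 'bdd': from fail(13)=6 chase 'd': 6→0 ⇒ 6;  out=∅∪out(6)={2}
  fail(19) 'dee': from fail(18)=1 chase 'e': 1→0 ⇒ 1;  out=∅∪out(1)=∅
  fail(10) 'aced': from fail(9)=1 chase 'd': 1→0 ⇒ 6;  out=∅∪out(6)={2}
  fail(15) 'bdde': from fail(14)=6 chase 'e': 6 ⇒ 18;  out=∅∪out(18)=∅
  fail(20) 'deec': from fail(19)=1 chase 'c': 1 ⇒ 2;  out={5}∪out(2)={0,5}
  fail(11) 'acede': from fail(10)=6 chase 'e': 6 ⇒ 18;  out=∅∪out(18)=∅
  fail(16) 'bddee': from fail(15)=18 chase 'e': 18 ⇒ 19;  out=∅∪out(19)=∅
  fail(12) 'acedec': from fail(11)=18 chase 'c': 18→1 ⇒ 2;  out={3}∪out(2)={0,3}
  fail(17) 'bddeec': from fail(16)=19 chase 'c': 19 ⇒ 20;  out={4}∪out(20)={0,4,5}

Scan:
pos 0 'a': at 7
pos 1 'c': at 8
pos 2 'e': at 9
pos 3 'd': at 10  ** P2@[3:3]
pos 4 'e': at 11
pos 5 'c': at 12  ** P0@[4:5],P3@[0:5]
pos 6 'd': at 6 (fail-walked)  ** P2@[6:6]
pos 7 'e': at 18
pos 8 'e': at 19
pos 9 'c': at 20  ** P0@[8:9],P5@[6:9]
pos 10 'd': at 6 (fail-walked)  ** P2@[10:10]
pos 11 'b': at 3 (fail-walked)
pos 12 'a': at 4
pos 13 'a': at 5  ** P1@[11:13]
pos 14 'a': at 7 (fail-walked)
pos 15 'b': at 3 (fail-walked)
pos 16 'a': at 4
pos 17 'a': at 5  ** P1@[15:17]
pos 18 'a': at 7 (fail-walked)
pos 19 'b': at 3 (fail-walked)
pos 20 'd': at 13  ** P2@[20:20]
pos 21 'd': at 14  ** P2@[21:21]
pos 22 'e': at 15
pos 23 'e': at 16
pos 24 'c': at 17  ** P0@[23:24],P4@[19:24],P5@[21:24]
pos 25 'd': at 6 (fail-walked)  ** P2@[25:25]
pos 26 'e': at 18
pos 27 'a': at 7 (fail-walked)
pos 28 'b': at 3 (fail-walked)
pos 29 'd': at 13  ** P2@[29:29]
pos 30 'b': at 3 (fail-walked)
pos 31 'd': at 13  ** P2@[31:31]
pos 32 'd': at 14  ** P2@[32:32]
pos 33 'e': at 15
pos 34 'e': at 16
pos 35 'c': at 17  ** P0@[34:35],P4@[30:35],P5@[32:35]
pos 36 'e': at 1 (fail-walked)
pos 37 'e': at 1 (fail-walked)
pos 38 'b': at 3 (fail-walked)
pos 39 'd': at 13  ** P2@[39:39]
pos 40 'd': at 14  ** P2@[40:40]
pos 41 'e': at 15
pos 42 'e': at 16

Matches: [[3,2],[5,0],[5,3],[6,2],[9,0],[9,5],[10,2],[13,1],[17,1],[20,2],[21,2],[24,0],[24,4],[24,5],[25,2],[29,2],[31,2],[32,2],[35,0],[35,4],[35,5],[39,2],[40,2]]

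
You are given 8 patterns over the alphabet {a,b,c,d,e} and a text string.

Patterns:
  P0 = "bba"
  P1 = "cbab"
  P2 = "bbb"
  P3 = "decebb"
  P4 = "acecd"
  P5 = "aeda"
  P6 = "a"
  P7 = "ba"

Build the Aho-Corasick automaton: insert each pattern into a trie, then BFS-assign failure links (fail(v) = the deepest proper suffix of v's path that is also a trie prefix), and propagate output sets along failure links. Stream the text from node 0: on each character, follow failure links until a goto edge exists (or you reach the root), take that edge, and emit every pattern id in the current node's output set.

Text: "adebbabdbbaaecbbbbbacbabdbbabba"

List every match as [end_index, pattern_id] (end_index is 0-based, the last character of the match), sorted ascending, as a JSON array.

Build automaton:
Trie (insert patterns):
  n0 'ε': a→15 b→1 c→4 d→9
  n1 'b': a→23 b→2
  n2 'bb': a→3 b→8
  n3 'bba': ·  [P0 ends]
  n4 'c': b→5
  n5 'cb': a→6
  n6 'cba': b→7
  n7 'cbab': ·  [P1 ends]
  n8 'bbb': ·  [P2 ends]
  n9 'd': e→10
  n10 'de': c→11
  n11 'dec': e→12
  n12 'dece': b→13
  n13 'deceb': b→14
  n14 'decebb': ·  [P3 ends]
  n15 'a': c→16 e→20  [P6 ends]
  n16 'ac': e→17
  n17 'ace': c→18
  n18 'acec': d→19
  n19 'acecd': ·  [P4 ends]
  n20 'ae': d→21
  n21 'aed': a→22
  n22 'aeda': ·  [P5 ends]
  n23 'ba': ·  [P7 ends]

Failure links (BFS by depth):
  n1('b'): parent n0 fail=0; on 'b' 0 → fail=0;  out ∅∪∅=∅
  n4('c'): parent n0 fail=0; on 'c' 0 → fail=0;  out ∅∪∅=∅
  n9('d'): parent n0 fail=0; on 'd' 0 → fail=0;  out ∅∪∅=∅
  n15('a'): parent n0 fail=0; on 'a' 0 → fail=0;  out {6}∪∅={6}
  n2('bb'): parent n1 fail=0; on 'b' 0 → fail=1;  out ∅∪∅=∅
  n5('cb'): parent n4 fail=0; on 'b' 0 → fail=1;  out ∅∪∅=∅
  n10('de'): parent n9 fail=0; on 'e' 0 → fail=0;  out ∅∪∅=∅
  n16('ac'): parent n15 fail=0; on 'c' 0 → fail=4;  out ∅∪∅=∅
  n20('ae'): parent n15 fail=0; on 'e' 0 → fail=0;  out ∅∪∅=∅
  n23('ba'): parent n1 fail=0; on 'a' 0 → fail=15;  out {7}∪{6}={6,7}
  n3('bba'): parent n2 fail=1; on 'a' 1 → fail=23;  out {0}∪{6,7}={0,6,7}
  n6('cba'): parent n5 fail=1; on 'a' 1 → fail=23;  out ∅∪{6,7}={6,7}
  n8('bbb'): parent n2 fail=1; on 'b' 1 → fail=2;  out {2}∪∅={2}
  n11('dec'): parent n10 fail=0; on 'c' 0 → fail=4;  out ∅∪∅=∅
  n17('ace'): parent n16 fail=4; on 'e' 4→0 → fail=0;  out ∅∪∅=∅
  n21('aed'): parent n20 fail=0; on 'd' 0 → fail=9;  out ∅∪∅=∅
  n7('cbab'): parent n6 fail=23; on 'b' 23→15→0 → fail=1;  out {1}∪∅={1}
  n12('dece'): parent n11 fail=4; on 'e' 4→0 → fail=0;  out ∅∪∅=∅
  n18('acec'): parent n17 fail=0; on 'c' 0 → fail=4;  out ∅∪∅=∅
  n22('aeda'): parent n21 fail=9; on 'a' 9→0 → fail=15;  out {5}∪{6}={5,6}
  n13('deceb'): parent n12 fail=0; on 'b' 0 → fail=1;  out ∅∪∅=∅
  n19('acecd'): parent n18 fail=4; on 'd' 4→0 → fail=9;  out {4}∪∅={4}
  n14('decebb'): parent n13 fail=1; on 'b' 1 → fail=2;  out {3}∪∅={3}

Text stream:
[0] read 'a'  n0⇒n15  → match P6@[0:0]
[1] read 'd'  n15⇒n9 (via fail)
[2] read 'e'  n9⇒n10
[3] read 'b'  n10⇒n1 (via fail)
[4] read 'b'  n1⇒n2
[5] read 'a'  n2⇒n3  → match P0@[3:5],P6@[5:5],P7@[4:5]
[6] read 'b'  n3⇒n1 (via fail)
[7] read 'd'  n1⇒n9 (via fail)
[8] read 'b'  n9⇒n1 (via fail)
[9] read 'b'  n1⇒n2
[10] read 'a'  n2⇒n3  → match P0@[8:10],P6@[10:10],P7@[9:10]
[11] read 'a'  n3⇒n15 (via fail)  → match P6@[11:11]
[12] read 'e'  n15⇒n20
[13] read 'c'  n20⇒n4 (via fail)
[14] read 'b'  n4⇒n5
[15] read 'b'  n5⇒n2 (via fail)
[16] read 'b'  n2⇒n8  → match P2@[14:16]
[17] read 'b'  n8⇒n8 (via fail)  → match P2@[15:17]
[18] read 'b'  n8⇒n8 (via fail)  → match P2@[16:18]
[19] read 'a'  n8⇒n3 (via fail)  → match P0@[17:19],P6@[19:19],P7@[18:19]
[20] read 'c'  n3⇒n16 (via fail)
[21] read 'b'  n16⇒n5 (via fail)
[22] read 'a'  n5⇒n6  → match P6@[22:22],P7@[21:22]
[23] read 'b'  n6⇒n7  → match P1@[20:23]
[24] read 'd'  n7⇒n9 (via fail)
[25] read 'b'  n9⇒n1 (via fail)
[26] read 'b'  n1⇒n2
[27] read 'a'  n2⇒n3  → match P0@[25:27],P6@[27:27],P7@[26:27]
[28] read 'b'  n3⇒n1 (via fail)
[29] read 'b'  n1⇒n2
[30] read 'a'  n2⇒n3  → match P0@[28:30],P6@[30:30],P7@[29:30]

All matches (sorted): [[0,6],[5,0],[5,6],[5,7],[10,0],[10,6],[10,7],[11,6],[16,2],[17,2],[18,2],[19,0],[19,6],[19,7],[22,6],[22,7],[23,1],[27,0],[27,6],[27,7],[30,0],[30,6],[30,7]]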